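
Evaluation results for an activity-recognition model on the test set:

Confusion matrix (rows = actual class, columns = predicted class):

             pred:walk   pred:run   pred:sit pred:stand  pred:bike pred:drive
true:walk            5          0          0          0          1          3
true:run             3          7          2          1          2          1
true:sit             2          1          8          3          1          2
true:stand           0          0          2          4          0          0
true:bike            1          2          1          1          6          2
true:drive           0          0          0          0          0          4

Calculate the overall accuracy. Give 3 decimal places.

0.523

Accuracy = trace / total = (5+7+8+4+6+4=34) / 65 = 34/65 = 0.523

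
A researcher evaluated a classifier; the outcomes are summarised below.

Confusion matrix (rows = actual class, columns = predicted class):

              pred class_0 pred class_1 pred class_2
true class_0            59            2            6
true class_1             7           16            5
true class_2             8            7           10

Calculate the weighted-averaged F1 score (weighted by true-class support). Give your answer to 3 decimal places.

Per-class F1 score (2·TP/(2·TP+FP+FN)):
  class_0: TP=59, FP=7+8=15, FN=2+6=8 → 118/141 = 0.8369
  class_1: TP=16, FP=2+7=9, FN=7+5=12 → 32/53 = 0.6038
  class_2: TP=10, FP=6+5=11, FN=8+7=15 → 20/46 = 0.4348
Weighted-F1 score = Σ (supportᵢ/N)·F1 scoreᵢ with N=120: (67/120)·0.8369 + (28/120)·0.6038 + (25/120)·0.4348 = 0.699

0.699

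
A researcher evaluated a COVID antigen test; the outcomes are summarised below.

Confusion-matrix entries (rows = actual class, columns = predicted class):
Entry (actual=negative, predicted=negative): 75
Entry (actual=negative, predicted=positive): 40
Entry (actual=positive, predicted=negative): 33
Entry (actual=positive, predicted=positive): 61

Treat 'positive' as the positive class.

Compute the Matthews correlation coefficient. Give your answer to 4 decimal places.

MCC = (TP·TN − FP·FN) / √((TP+FP)(TP+FN)(TN+FP)(TN+FN))
Numerator = 61·75 − 40·33 = 3255
Denominator = √(101·94·115·108) = √117915480 = 10858.8894
MCC = 3255 / 10858.8894 = 0.2998

0.2998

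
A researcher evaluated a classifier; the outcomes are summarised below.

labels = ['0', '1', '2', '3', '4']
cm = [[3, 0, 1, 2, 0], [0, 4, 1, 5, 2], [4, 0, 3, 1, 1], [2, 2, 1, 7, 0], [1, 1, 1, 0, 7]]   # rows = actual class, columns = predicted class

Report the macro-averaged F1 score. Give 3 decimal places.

Per-class F1 score (2·TP/(2·TP+FP+FN)):
  0: TP=3, FP=0+4+2+1=7, FN=0+1+2+0=3 → 6/16 = 0.3750
  1: TP=4, FP=0+0+2+1=3, FN=0+1+5+2=8 → 8/19 = 0.4211
  2: TP=3, FP=1+1+1+1=4, FN=4+0+1+1=6 → 6/16 = 0.3750
  3: TP=7, FP=2+5+1+0=8, FN=2+2+1+0=5 → 14/27 = 0.5185
  4: TP=7, FP=0+2+1+0=3, FN=1+1+1+0=3 → 14/20 = 0.7000
Macro-F1 score = mean = (0.3750 + 0.4211 + 0.3750 + 0.5185 + 0.7000) / 5 = 0.478

0.478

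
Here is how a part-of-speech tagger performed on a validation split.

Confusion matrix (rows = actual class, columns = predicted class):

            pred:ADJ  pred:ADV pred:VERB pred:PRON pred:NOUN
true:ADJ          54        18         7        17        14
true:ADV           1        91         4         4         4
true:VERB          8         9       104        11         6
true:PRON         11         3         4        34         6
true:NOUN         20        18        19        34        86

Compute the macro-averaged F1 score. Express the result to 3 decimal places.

Per-class F1 score (2·TP/(2·TP+FP+FN)):
  ADJ: TP=54, FP=1+8+11+20=40, FN=18+7+17+14=56 → 108/204 = 0.5294
  ADV: TP=91, FP=18+9+3+18=48, FN=1+4+4+4=13 → 182/243 = 0.7490
  VERB: TP=104, FP=7+4+4+19=34, FN=8+9+11+6=34 → 208/276 = 0.7536
  PRON: TP=34, FP=17+4+11+34=66, FN=11+3+4+6=24 → 68/158 = 0.4304
  NOUN: TP=86, FP=14+4+6+6=30, FN=20+18+19+34=91 → 172/293 = 0.5870
Macro-F1 score = mean = (0.5294 + 0.7490 + 0.7536 + 0.4304 + 0.5870) / 5 = 0.610

0.610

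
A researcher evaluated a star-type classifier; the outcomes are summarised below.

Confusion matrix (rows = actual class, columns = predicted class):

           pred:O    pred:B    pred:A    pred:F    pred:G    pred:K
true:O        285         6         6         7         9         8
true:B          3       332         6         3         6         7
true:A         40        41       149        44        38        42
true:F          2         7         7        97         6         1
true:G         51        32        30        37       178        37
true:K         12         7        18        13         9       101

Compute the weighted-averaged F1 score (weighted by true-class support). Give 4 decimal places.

0.6681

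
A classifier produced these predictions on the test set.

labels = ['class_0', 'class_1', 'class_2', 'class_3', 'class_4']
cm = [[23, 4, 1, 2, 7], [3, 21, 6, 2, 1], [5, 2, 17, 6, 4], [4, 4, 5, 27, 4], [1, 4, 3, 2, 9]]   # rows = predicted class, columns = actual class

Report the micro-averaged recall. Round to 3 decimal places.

0.581

Micro-averaging pools counts across classes: ΣTP=97, ΣFP=70, ΣFN=70.
Micro-recall = TP/(TP+FN) on pooled counts = 0.581 (equals overall accuracy in single-label multiclass).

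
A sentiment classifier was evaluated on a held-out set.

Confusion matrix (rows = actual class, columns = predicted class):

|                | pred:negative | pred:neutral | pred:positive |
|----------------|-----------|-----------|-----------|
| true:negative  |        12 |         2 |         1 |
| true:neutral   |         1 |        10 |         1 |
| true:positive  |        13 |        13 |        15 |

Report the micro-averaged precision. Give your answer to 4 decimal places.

0.5441

Micro-averaging pools counts across classes: ΣTP=37, ΣFP=31, ΣFN=31.
Micro-precision = TP/(TP+FP) on pooled counts = 0.5441 (equals overall accuracy in single-label multiclass).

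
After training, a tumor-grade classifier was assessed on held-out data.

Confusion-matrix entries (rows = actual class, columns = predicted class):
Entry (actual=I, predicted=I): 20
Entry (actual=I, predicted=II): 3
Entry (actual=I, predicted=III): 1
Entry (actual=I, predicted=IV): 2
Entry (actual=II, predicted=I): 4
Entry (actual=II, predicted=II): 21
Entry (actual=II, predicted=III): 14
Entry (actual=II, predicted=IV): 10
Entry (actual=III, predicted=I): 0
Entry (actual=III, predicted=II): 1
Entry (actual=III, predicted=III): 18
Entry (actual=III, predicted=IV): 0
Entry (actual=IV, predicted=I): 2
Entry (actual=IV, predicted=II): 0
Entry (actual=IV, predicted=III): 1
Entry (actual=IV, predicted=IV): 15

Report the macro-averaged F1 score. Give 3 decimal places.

0.671

Per-class F1 score (2·TP/(2·TP+FP+FN)):
  I: TP=20, FP=4+0+2=6, FN=3+1+2=6 → 40/52 = 0.7692
  II: TP=21, FP=3+1+0=4, FN=4+14+10=28 → 42/74 = 0.5676
  III: TP=18, FP=1+14+1=16, FN=0+1+0=1 → 36/53 = 0.6792
  IV: TP=15, FP=2+10+0=12, FN=2+0+1=3 → 30/45 = 0.6667
Macro-F1 score = mean = (0.7692 + 0.5676 + 0.6792 + 0.6667) / 4 = 0.671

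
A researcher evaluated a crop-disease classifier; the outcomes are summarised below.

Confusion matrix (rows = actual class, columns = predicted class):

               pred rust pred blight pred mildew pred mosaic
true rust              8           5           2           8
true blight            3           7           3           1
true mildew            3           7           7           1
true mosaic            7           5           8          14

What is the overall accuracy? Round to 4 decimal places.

0.4045

Accuracy = trace / total = (8+7+7+14=36) / 89 = 36/89 = 0.4045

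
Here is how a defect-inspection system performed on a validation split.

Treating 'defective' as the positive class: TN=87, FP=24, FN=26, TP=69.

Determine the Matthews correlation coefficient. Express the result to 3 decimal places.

MCC = (TP·TN − FP·FN) / √((TP+FP)(TP+FN)(TN+FP)(TN+FN))
Numerator = 69·87 − 24·26 = 5379
Denominator = √(93·95·111·113) = √110817405 = 10526.9846
MCC = 5379 / 10526.9846 = 0.511

0.511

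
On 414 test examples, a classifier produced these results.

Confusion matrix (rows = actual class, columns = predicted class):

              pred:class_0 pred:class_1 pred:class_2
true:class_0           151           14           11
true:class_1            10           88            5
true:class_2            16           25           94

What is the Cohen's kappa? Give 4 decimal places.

0.7014

Observed agreement pₒ = trace/N = 333/414 = 0.80435
Expected agreement pₑ = Σ (rowᵢ·colᵢ)/N² = (176·177 + 103·127 + 135·110)/414² = 0.34472
κ = (pₒ − pₑ)/(1 − pₑ) = (0.80435 − 0.34472)/(1 − 0.34472) = 0.7014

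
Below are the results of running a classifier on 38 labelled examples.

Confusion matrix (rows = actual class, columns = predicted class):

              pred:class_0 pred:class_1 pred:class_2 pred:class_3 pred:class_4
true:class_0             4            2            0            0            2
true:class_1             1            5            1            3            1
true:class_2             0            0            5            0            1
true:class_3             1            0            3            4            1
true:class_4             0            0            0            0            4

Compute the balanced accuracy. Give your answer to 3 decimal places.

Balanced accuracy = mean of per-class recall.
  class_0: recall = 4/8 = 0.5000
  class_1: recall = 5/11 = 0.4545
  class_2: recall = 5/6 = 0.8333
  class_3: recall = 4/9 = 0.4444
  class_4: recall = 4/4 = 1.0000
Mean = (0.5000 + 0.4545 + 0.8333 + 0.4444 + 1.0000) / 5 = 0.646

0.646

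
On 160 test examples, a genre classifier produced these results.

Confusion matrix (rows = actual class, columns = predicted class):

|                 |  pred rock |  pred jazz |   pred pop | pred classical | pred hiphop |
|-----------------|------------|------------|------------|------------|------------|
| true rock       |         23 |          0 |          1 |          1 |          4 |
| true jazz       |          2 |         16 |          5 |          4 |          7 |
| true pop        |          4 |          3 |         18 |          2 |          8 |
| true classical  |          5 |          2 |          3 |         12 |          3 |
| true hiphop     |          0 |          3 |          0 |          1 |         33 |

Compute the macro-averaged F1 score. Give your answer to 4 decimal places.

0.6227

Per-class F1 score (2·TP/(2·TP+FP+FN)):
  rock: TP=23, FP=2+4+5+0=11, FN=0+1+1+4=6 → 46/63 = 0.73016
  jazz: TP=16, FP=0+3+2+3=8, FN=2+5+4+7=18 → 32/58 = 0.55172
  pop: TP=18, FP=1+5+3+0=9, FN=4+3+2+8=17 → 36/62 = 0.58065
  classical: TP=12, FP=1+4+2+1=8, FN=5+2+3+3=13 → 24/45 = 0.53333
  hiphop: TP=33, FP=4+7+8+3=22, FN=0+3+0+1=4 → 66/92 = 0.71739
Macro-F1 score = mean = (0.73016 + 0.55172 + 0.58065 + 0.53333 + 0.71739) / 5 = 0.6227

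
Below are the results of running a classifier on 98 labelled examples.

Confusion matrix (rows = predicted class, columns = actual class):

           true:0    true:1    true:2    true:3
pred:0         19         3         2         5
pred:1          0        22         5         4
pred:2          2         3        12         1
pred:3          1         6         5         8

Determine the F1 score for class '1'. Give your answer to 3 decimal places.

0.677

One-vs-rest for '1': TP = diagonal; FP = other classes predicted '1'; FN = '1' predicted as other.
F1 score = 2·TP/(2·TP+FP+FN).
1: TP=22, FP=0+5+4=9, FN=3+3+6=12 → 44/65 = 0.6769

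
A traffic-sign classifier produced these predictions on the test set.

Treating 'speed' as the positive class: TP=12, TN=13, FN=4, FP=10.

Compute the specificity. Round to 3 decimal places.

0.565

Specificity = TN/(TN+FP) = 13/(13+10) = 0.565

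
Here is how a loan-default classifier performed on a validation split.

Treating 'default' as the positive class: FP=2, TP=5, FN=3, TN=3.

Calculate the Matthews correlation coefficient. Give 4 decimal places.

MCC = (TP·TN − FP·FN) / √((TP+FP)(TP+FN)(TN+FP)(TN+FN))
Numerator = 5·3 − 2·3 = 9
Denominator = √(7·8·5·6) = √1680 = 40.9878
MCC = 9 / 40.9878 = 0.2196

0.2196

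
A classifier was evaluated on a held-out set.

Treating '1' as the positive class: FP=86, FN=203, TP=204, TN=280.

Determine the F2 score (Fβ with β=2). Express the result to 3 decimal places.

0.532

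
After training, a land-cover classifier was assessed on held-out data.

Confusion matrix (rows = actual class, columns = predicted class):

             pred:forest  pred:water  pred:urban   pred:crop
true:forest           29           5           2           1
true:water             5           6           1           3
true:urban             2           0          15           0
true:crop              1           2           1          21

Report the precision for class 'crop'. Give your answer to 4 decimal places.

0.8400

precision = TP/(TP+FP).
crop: TP=21, FP=1+3+0=4 → 21/25 = 0.84000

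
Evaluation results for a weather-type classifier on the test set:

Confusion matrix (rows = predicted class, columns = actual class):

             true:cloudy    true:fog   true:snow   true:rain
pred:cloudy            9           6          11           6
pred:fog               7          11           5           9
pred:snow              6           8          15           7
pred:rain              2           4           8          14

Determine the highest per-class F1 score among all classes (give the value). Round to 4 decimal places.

0.4375

Per-class F1 score (2·TP/(2·TP+FP+FN)):
  cloudy: TP=9, FP=6+11+6=23, FN=7+6+2=15 → 18/56 = 0.32143
  fog: TP=11, FP=7+5+9=21, FN=6+8+4=18 → 22/61 = 0.36066
  snow: TP=15, FP=6+8+7=21, FN=11+5+8=24 → 30/75 = 0.40000
  rain: TP=14, FP=2+4+8=14, FN=6+9+7=22 → 28/64 = 0.43750
Highest is class 'rain' with F1 score = 0.4375.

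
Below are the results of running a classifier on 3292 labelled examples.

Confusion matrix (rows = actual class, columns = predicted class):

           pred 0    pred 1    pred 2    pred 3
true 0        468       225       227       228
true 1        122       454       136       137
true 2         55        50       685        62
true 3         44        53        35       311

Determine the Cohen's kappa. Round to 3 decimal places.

Observed agreement pₒ = trace/N = 1918/3292 = 0.5826
Expected agreement pₑ = Σ (rowᵢ·colᵢ)/N² = (1148·689 + 849·782 + 852·1083 + 443·738)/3292² = 0.2496
κ = (pₒ − pₑ)/(1 − pₑ) = (0.5826 − 0.2496)/(1 − 0.2496) = 0.444

0.444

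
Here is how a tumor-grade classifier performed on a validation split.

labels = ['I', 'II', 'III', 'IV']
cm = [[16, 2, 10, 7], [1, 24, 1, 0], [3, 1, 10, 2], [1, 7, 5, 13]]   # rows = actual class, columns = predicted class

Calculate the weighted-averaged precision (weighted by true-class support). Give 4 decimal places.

Per-class precision (TP/(TP+FP)):
  I: TP=16, FP=1+3+1=5 → 16/21 = 0.76190
  II: TP=24, FP=2+1+7=10 → 24/34 = 0.70588
  III: TP=10, FP=10+1+5=16 → 10/26 = 0.38462
  IV: TP=13, FP=7+0+2=9 → 13/22 = 0.59091
Weighted-precision = Σ (supportᵢ/N)·precisionᵢ with N=103: (35/103)·0.76190 + (26/103)·0.70588 + (16/103)·0.38462 + (26/103)·0.59091 = 0.6460

0.6460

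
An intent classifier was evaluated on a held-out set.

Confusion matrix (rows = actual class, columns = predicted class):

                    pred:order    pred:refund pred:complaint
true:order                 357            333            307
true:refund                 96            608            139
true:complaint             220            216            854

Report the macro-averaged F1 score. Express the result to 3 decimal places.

Per-class F1 score (2·TP/(2·TP+FP+FN)):
  order: TP=357, FP=96+220=316, FN=333+307=640 → 714/1670 = 0.4275
  refund: TP=608, FP=333+216=549, FN=96+139=235 → 1216/2000 = 0.6080
  complaint: TP=854, FP=307+139=446, FN=220+216=436 → 1708/2590 = 0.6595
Macro-F1 score = mean = (0.4275 + 0.6080 + 0.6595) / 3 = 0.565

0.565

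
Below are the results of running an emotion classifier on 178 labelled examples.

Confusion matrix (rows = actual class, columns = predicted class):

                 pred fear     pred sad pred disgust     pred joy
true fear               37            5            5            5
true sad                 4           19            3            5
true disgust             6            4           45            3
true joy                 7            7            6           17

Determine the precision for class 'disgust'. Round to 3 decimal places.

0.763

One-vs-rest for 'disgust': TP = diagonal; FP = other classes predicted 'disgust'; FN = 'disgust' predicted as other.
precision = TP/(TP+FP).
disgust: TP=45, FP=5+3+6=14 → 45/59 = 0.7627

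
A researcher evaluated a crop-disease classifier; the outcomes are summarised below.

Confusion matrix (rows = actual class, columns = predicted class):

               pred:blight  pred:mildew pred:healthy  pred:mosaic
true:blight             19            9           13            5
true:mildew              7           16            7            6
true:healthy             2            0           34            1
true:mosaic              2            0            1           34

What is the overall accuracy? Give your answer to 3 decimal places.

0.660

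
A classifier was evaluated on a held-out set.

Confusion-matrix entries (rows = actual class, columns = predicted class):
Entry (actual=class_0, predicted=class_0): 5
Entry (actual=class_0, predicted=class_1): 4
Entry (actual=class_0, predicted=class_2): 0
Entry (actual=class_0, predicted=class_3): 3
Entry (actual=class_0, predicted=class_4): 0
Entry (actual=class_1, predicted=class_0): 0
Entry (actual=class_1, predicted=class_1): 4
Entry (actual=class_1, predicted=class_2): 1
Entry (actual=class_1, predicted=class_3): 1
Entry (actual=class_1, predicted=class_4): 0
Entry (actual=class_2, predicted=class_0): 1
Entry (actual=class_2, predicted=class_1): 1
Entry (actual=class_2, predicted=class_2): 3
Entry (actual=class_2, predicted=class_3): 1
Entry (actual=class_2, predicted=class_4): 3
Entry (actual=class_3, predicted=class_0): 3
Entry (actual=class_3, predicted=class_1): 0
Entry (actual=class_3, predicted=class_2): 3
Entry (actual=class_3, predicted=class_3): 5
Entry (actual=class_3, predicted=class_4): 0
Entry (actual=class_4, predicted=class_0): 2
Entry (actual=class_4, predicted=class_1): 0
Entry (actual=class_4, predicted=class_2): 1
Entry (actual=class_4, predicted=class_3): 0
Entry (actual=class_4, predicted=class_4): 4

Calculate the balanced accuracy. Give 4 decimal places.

0.4885

Balanced accuracy = mean of per-class recall.
  class_0: recall = 5/12 = 0.41667
  class_1: recall = 4/6 = 0.66667
  class_2: recall = 3/9 = 0.33333
  class_3: recall = 5/11 = 0.45455
  class_4: recall = 4/7 = 0.57143
Mean = (0.41667 + 0.66667 + 0.33333 + 0.45455 + 0.57143) / 5 = 0.4885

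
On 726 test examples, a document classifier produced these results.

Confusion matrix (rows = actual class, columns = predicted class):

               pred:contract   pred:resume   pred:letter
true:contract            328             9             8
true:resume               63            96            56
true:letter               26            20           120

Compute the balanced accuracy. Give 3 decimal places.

0.707

Balanced accuracy = mean of per-class recall.
  contract: recall = 328/345 = 0.9507
  resume: recall = 96/215 = 0.4465
  letter: recall = 120/166 = 0.7229
Mean = (0.9507 + 0.4465 + 0.7229) / 3 = 0.707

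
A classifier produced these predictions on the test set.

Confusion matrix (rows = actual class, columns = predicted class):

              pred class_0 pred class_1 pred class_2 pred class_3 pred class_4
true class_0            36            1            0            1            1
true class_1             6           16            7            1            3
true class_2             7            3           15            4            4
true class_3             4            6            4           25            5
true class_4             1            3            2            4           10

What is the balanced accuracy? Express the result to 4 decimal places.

0.5861

Balanced accuracy = mean of per-class recall.
  class_0: recall = 36/39 = 0.92308
  class_1: recall = 16/33 = 0.48485
  class_2: recall = 15/33 = 0.45455
  class_3: recall = 25/44 = 0.56818
  class_4: recall = 10/20 = 0.50000
Mean = (0.92308 + 0.48485 + 0.45455 + 0.56818 + 0.50000) / 5 = 0.5861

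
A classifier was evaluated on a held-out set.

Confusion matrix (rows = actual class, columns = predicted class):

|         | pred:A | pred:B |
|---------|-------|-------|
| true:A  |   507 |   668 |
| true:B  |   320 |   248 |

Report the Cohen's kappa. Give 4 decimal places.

-0.1139

Observed agreement pₒ = trace/N = 755/1743 = 0.43316
Expected agreement pₑ = Σ (rowᵢ·colᵢ)/N² = (1175·827 + 568·916)/1743² = 0.49111
κ = (pₒ − pₑ)/(1 − pₑ) = (0.43316 − 0.49111)/(1 − 0.49111) = -0.1139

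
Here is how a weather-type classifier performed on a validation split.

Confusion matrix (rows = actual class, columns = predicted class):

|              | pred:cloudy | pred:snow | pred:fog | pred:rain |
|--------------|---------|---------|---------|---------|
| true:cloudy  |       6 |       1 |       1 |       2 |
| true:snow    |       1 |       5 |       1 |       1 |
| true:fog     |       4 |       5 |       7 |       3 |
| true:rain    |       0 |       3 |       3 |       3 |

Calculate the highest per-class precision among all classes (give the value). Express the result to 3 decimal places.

0.583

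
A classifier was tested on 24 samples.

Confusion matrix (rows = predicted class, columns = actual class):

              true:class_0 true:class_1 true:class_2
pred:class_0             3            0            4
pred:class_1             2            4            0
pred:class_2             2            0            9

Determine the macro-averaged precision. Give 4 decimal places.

Per-class precision (TP/(TP+FP)):
  class_0: TP=3, FP=0+4=4 → 3/7 = 0.42857
  class_1: TP=4, FP=2+0=2 → 4/6 = 0.66667
  class_2: TP=9, FP=2+0=2 → 9/11 = 0.81818
Macro-precision = mean = (0.42857 + 0.66667 + 0.81818) / 3 = 0.6378

0.6378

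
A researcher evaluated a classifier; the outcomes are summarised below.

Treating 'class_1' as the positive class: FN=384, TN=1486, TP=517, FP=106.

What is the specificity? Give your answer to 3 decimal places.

Specificity = TN/(TN+FP) = 1486/(1486+106) = 0.933

0.933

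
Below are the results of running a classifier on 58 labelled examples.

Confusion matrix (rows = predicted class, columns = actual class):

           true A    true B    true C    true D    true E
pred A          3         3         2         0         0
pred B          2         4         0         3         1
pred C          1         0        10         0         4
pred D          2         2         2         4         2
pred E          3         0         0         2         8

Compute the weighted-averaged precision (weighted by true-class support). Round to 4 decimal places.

0.5050

Per-class precision (TP/(TP+FP)):
  A: TP=3, FP=3+2+0+0=5 → 3/8 = 0.37500
  B: TP=4, FP=2+0+3+1=6 → 4/10 = 0.40000
  C: TP=10, FP=1+0+0+4=5 → 10/15 = 0.66667
  D: TP=4, FP=2+2+2+2=8 → 4/12 = 0.33333
  E: TP=8, FP=3+0+0+2=5 → 8/13 = 0.61538
Weighted-precision = Σ (supportᵢ/N)·precisionᵢ with N=58: (11/58)·0.37500 + (9/58)·0.40000 + (14/58)·0.66667 + (9/58)·0.33333 + (15/58)·0.61538 = 0.5050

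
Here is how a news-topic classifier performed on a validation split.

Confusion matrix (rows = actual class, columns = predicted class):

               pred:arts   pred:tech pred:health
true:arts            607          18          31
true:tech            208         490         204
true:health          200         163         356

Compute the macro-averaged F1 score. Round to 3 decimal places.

Per-class F1 score (2·TP/(2·TP+FP+FN)):
  arts: TP=607, FP=208+200=408, FN=18+31=49 → 1214/1671 = 0.7265
  tech: TP=490, FP=18+163=181, FN=208+204=412 → 980/1573 = 0.6230
  health: TP=356, FP=31+204=235, FN=200+163=363 → 712/1310 = 0.5435
Macro-F1 score = mean = (0.7265 + 0.6230 + 0.5435) / 3 = 0.631

0.631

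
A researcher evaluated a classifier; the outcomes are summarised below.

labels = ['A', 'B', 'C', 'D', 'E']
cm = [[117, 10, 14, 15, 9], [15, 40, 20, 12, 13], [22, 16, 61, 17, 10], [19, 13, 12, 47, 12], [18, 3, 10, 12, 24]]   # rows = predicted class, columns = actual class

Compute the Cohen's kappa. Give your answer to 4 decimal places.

0.3774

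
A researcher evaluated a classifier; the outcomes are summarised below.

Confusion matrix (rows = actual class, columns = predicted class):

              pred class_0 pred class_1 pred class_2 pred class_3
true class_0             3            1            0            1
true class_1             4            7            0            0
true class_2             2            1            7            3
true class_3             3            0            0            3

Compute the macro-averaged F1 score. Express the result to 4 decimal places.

0.5536

Per-class F1 score (2·TP/(2·TP+FP+FN)):
  class_0: TP=3, FP=4+2+3=9, FN=1+0+1=2 → 6/17 = 0.35294
  class_1: TP=7, FP=1+1+0=2, FN=4+0+0=4 → 14/20 = 0.70000
  class_2: TP=7, FP=0+0+0=0, FN=2+1+3=6 → 14/20 = 0.70000
  class_3: TP=3, FP=1+0+3=4, FN=3+0+0=3 → 6/13 = 0.46154
Macro-F1 score = mean = (0.35294 + 0.70000 + 0.70000 + 0.46154) / 4 = 0.5536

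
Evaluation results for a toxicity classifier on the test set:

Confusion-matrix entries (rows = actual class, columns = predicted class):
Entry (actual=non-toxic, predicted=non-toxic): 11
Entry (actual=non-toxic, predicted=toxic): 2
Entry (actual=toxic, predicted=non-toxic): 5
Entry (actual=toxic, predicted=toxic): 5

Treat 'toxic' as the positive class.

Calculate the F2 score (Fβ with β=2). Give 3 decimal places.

0.532

Fβ = (1+β²)·TP / ((1+β²)·TP + β²·FN + FP), with β²=4
= 5·5 / (5·5 + 4·5 + 2) = 0.532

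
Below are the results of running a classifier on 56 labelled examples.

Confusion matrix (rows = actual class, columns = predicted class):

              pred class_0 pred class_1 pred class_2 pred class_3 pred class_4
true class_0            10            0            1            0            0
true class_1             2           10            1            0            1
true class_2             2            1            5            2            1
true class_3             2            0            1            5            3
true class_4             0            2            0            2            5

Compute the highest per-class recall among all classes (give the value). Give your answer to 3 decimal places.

Per-class recall (TP/(TP+FN)):
  class_0: TP=10, FN=0+1+0+0=1 → 10/11 = 0.9091
  class_1: TP=10, FN=2+1+0+1=4 → 10/14 = 0.7143
  class_2: TP=5, FN=2+1+2+1=6 → 5/11 = 0.4545
  class_3: TP=5, FN=2+0+1+3=6 → 5/11 = 0.4545
  class_4: TP=5, FN=0+2+0+2=4 → 5/9 = 0.5556
Highest is class 'class_0' with recall = 0.909.

0.909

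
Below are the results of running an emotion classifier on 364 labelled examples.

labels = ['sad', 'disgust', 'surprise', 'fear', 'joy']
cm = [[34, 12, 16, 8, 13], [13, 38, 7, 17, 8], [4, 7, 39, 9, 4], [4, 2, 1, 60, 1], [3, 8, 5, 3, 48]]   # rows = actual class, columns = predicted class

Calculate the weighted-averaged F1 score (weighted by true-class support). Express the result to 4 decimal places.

0.5897

Per-class F1 score (2·TP/(2·TP+FP+FN)):
  sad: TP=34, FP=13+4+4+3=24, FN=12+16+8+13=49 → 68/141 = 0.48227
  disgust: TP=38, FP=12+7+2+8=29, FN=13+7+17+8=45 → 76/150 = 0.50667
  surprise: TP=39, FP=16+7+1+5=29, FN=4+7+9+4=24 → 78/131 = 0.59542
  fear: TP=60, FP=8+17+9+3=37, FN=4+2+1+1=8 → 120/165 = 0.72727
  joy: TP=48, FP=13+8+4+1=26, FN=3+8+5+3=19 → 96/141 = 0.68085
Weighted-F1 score = Σ (supportᵢ/N)·F1 scoreᵢ with N=364: (83/364)·0.48227 + (83/364)·0.50667 + (63/364)·0.59542 + (68/364)·0.72727 + (67/364)·0.68085 = 0.5897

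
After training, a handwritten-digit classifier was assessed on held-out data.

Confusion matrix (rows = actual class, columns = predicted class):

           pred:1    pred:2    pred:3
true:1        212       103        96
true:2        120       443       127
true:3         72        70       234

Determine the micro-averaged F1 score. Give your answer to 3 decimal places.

0.602

Micro-averaging pools counts across classes: ΣTP=889, ΣFP=588, ΣFN=588.
Micro-F1 score = 2·TP/(2·TP+FP+FN) on pooled counts = 0.602 (equals overall accuracy in single-label multiclass).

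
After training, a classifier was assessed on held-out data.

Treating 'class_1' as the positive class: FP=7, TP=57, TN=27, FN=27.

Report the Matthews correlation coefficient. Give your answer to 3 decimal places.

0.430

MCC = (TP·TN − FP·FN) / √((TP+FP)(TP+FN)(TN+FP)(TN+FN))
Numerator = 57·27 − 7·27 = 1350
Denominator = √(64·84·34·54) = √9870336 = 3141.7091
MCC = 1350 / 3141.7091 = 0.430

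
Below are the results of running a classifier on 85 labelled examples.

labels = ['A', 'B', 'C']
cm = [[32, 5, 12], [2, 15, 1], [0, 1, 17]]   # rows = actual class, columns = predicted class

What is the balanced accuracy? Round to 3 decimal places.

Balanced accuracy = mean of per-class recall.
  A: recall = 32/49 = 0.6531
  B: recall = 15/18 = 0.8333
  C: recall = 17/18 = 0.9444
Mean = (0.6531 + 0.8333 + 0.9444) / 3 = 0.810

0.810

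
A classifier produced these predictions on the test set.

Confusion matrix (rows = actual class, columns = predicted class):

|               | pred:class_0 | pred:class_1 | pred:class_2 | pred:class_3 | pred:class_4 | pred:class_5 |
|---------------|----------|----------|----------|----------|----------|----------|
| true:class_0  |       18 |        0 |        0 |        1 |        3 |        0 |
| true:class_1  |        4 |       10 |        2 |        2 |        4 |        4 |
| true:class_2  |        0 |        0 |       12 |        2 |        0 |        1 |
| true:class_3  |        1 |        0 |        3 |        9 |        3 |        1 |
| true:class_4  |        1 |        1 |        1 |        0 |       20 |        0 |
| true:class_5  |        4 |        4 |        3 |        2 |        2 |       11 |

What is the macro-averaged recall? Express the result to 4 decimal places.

Per-class recall (TP/(TP+FN)):
  class_0: TP=18, FN=0+0+1+3+0=4 → 18/22 = 0.81818
  class_1: TP=10, FN=4+2+2+4+4=16 → 10/26 = 0.38462
  class_2: TP=12, FN=0+0+2+0+1=3 → 12/15 = 0.80000
  class_3: TP=9, FN=1+0+3+3+1=8 → 9/17 = 0.52941
  class_4: TP=20, FN=1+1+1+0+0=3 → 20/23 = 0.86957
  class_5: TP=11, FN=4+4+3+2+2=15 → 11/26 = 0.42308
Macro-recall = mean = (0.81818 + 0.38462 + 0.80000 + 0.52941 + 0.86957 + 0.42308) / 6 = 0.6375

0.6375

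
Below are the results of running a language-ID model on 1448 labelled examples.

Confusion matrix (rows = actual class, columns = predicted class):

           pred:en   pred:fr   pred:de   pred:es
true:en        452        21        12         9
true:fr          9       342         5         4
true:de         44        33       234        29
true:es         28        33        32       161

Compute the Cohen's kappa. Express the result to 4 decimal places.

0.7551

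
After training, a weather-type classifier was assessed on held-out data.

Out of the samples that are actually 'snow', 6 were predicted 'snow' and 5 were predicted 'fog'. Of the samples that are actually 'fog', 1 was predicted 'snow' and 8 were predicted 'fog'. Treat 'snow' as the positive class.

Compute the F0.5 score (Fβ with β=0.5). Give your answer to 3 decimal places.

Fβ = (1+β²)·TP / ((1+β²)·TP + β²·FN + FP), with β²=1/4
= 1.25·6 / (1.25·6 + 0.25·5 + 1) = 0.769

0.769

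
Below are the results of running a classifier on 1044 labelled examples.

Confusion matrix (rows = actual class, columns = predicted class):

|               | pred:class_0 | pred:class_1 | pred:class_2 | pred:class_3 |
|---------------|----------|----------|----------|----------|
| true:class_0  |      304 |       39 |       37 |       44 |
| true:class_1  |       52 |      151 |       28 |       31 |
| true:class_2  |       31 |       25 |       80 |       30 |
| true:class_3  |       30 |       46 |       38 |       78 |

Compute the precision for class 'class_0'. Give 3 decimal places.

0.729

Take TP from the diagonal, FP from the rest of the 'class_0' prediction marginal, FN from the rest of the 'class_0' actual marginal.
precision = TP/(TP+FP).
class_0: TP=304, FP=52+31+30=113 → 304/417 = 0.7290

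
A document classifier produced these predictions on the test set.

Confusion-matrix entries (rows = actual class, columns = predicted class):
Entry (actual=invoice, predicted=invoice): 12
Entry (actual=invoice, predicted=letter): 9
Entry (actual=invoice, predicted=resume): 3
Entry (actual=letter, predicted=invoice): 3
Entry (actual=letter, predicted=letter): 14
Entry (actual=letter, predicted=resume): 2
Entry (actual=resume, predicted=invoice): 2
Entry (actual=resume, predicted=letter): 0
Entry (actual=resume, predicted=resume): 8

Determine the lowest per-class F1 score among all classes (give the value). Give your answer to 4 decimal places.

0.5854

Per-class F1 score (2·TP/(2·TP+FP+FN)):
  invoice: TP=12, FP=3+2=5, FN=9+3=12 → 24/41 = 0.58537
  letter: TP=14, FP=9+0=9, FN=3+2=5 → 28/42 = 0.66667
  resume: TP=8, FP=3+2=5, FN=2+0=2 → 16/23 = 0.69565
Lowest is class 'invoice' with F1 score = 0.5854.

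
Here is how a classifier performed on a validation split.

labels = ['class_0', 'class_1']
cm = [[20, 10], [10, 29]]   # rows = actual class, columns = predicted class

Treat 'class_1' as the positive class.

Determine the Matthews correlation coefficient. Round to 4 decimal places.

MCC = (TP·TN − FP·FN) / √((TP+FP)(TP+FN)(TN+FP)(TN+FN))
Numerator = 29·20 − 10·10 = 480
Denominator = √(39·39·30·30) = √1368900 = 1170.0000
MCC = 480 / 1170.0000 = 0.4103

0.4103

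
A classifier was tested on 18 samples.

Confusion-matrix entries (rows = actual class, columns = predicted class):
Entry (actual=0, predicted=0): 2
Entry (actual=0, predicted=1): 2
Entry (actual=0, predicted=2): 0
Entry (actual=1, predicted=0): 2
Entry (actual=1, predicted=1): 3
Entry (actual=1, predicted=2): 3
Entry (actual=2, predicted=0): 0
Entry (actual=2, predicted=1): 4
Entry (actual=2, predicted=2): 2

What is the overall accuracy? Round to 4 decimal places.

Accuracy = trace / total = (2+3+2=7) / 18 = 7/18 = 0.3889

0.3889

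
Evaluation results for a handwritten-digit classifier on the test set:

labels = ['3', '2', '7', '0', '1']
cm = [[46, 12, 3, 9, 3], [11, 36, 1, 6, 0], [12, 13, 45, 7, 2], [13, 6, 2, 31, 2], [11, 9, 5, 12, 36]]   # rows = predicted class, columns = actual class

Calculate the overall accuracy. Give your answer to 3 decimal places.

Accuracy = trace / total = (46+36+45+31+36=194) / 333 = 194/333 = 0.583

0.583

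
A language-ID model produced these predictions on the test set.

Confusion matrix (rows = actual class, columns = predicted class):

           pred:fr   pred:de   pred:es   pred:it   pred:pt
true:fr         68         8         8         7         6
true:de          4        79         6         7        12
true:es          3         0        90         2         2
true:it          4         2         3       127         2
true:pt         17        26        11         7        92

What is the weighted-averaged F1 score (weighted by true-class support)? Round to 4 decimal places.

0.7643

Per-class F1 score (2·TP/(2·TP+FP+FN)):
  fr: TP=68, FP=4+3+4+17=28, FN=8+8+7+6=29 → 136/193 = 0.70466
  de: TP=79, FP=8+0+2+26=36, FN=4+6+7+12=29 → 158/223 = 0.70852
  es: TP=90, FP=8+6+3+11=28, FN=3+0+2+2=7 → 180/215 = 0.83721
  it: TP=127, FP=7+7+2+7=23, FN=4+2+3+2=11 → 254/288 = 0.88194
  pt: TP=92, FP=6+12+2+2=22, FN=17+26+11+7=61 → 184/267 = 0.68914
Weighted-F1 score = Σ (supportᵢ/N)·F1 scoreᵢ with N=593: (97/593)·0.70466 + (108/593)·0.70852 + (97/593)·0.83721 + (138/593)·0.88194 + (153/593)·0.68914 = 0.7643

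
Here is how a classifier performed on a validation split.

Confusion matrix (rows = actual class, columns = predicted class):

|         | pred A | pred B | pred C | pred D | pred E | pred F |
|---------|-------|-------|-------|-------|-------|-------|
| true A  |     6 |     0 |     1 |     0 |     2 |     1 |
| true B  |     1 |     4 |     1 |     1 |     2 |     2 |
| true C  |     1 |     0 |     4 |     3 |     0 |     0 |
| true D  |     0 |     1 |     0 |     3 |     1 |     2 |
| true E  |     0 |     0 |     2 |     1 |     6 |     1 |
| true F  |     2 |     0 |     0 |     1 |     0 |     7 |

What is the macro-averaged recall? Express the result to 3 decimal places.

0.532

Per-class recall (TP/(TP+FN)):
  A: TP=6, FN=0+1+0+2+1=4 → 6/10 = 0.6000
  B: TP=4, FN=1+1+1+2+2=7 → 4/11 = 0.3636
  C: TP=4, FN=1+0+3+0+0=4 → 4/8 = 0.5000
  D: TP=3, FN=0+1+0+1+2=4 → 3/7 = 0.4286
  E: TP=6, FN=0+0+2+1+1=4 → 6/10 = 0.6000
  F: TP=7, FN=2+0+0+1+0=3 → 7/10 = 0.7000
Macro-recall = mean = (0.6000 + 0.3636 + 0.5000 + 0.4286 + 0.6000 + 0.7000) / 6 = 0.532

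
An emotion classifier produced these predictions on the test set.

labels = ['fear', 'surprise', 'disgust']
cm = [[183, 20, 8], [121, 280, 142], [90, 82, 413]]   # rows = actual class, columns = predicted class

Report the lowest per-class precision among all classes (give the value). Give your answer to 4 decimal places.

0.4645

Per-class precision (TP/(TP+FP)):
  fear: TP=183, FP=121+90=211 → 183/394 = 0.46447
  surprise: TP=280, FP=20+82=102 → 280/382 = 0.73298
  disgust: TP=413, FP=8+142=150 → 413/563 = 0.73357
Lowest is class 'fear' with precision = 0.4645.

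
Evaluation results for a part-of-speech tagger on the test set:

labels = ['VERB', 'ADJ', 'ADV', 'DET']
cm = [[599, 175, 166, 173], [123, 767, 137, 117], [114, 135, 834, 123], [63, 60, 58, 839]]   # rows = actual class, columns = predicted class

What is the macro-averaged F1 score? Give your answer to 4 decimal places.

0.6753

Per-class F1 score (2·TP/(2·TP+FP+FN)):
  VERB: TP=599, FP=123+114+63=300, FN=175+166+173=514 → 1198/2012 = 0.59543
  ADJ: TP=767, FP=175+135+60=370, FN=123+137+117=377 → 1534/2281 = 0.67251
  ADV: TP=834, FP=166+137+58=361, FN=114+135+123=372 → 1668/2401 = 0.69471
  DET: TP=839, FP=173+117+123=413, FN=63+60+58=181 → 1678/2272 = 0.73856
Macro-F1 score = mean = (0.59543 + 0.67251 + 0.69471 + 0.73856) / 4 = 0.6753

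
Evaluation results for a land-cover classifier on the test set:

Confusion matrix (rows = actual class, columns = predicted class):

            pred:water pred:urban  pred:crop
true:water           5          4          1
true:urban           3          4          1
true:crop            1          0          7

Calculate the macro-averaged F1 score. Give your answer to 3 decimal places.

Per-class F1 score (2·TP/(2·TP+FP+FN)):
  water: TP=5, FP=3+1=4, FN=4+1=5 → 10/19 = 0.5263
  urban: TP=4, FP=4+0=4, FN=3+1=4 → 8/16 = 0.5000
  crop: TP=7, FP=1+1=2, FN=1+0=1 → 14/17 = 0.8235
Macro-F1 score = mean = (0.5263 + 0.5000 + 0.8235) / 3 = 0.617

0.617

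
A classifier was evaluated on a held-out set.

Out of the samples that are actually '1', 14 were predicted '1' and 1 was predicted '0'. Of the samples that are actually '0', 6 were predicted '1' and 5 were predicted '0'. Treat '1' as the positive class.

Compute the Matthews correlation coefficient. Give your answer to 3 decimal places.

0.455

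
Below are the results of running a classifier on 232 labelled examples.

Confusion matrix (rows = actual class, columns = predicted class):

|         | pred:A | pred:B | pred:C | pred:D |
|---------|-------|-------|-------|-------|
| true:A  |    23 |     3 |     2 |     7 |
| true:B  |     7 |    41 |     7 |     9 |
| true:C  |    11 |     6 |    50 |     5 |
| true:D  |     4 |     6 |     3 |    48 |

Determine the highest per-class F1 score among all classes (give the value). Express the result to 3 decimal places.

Per-class F1 score (2·TP/(2·TP+FP+FN)):
  A: TP=23, FP=7+11+4=22, FN=3+2+7=12 → 46/80 = 0.5750
  B: TP=41, FP=3+6+6=15, FN=7+7+9=23 → 82/120 = 0.6833
  C: TP=50, FP=2+7+3=12, FN=11+6+5=22 → 100/134 = 0.7463
  D: TP=48, FP=7+9+5=21, FN=4+6+3=13 → 96/130 = 0.7385
Highest is class 'C' with F1 score = 0.746.

0.746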